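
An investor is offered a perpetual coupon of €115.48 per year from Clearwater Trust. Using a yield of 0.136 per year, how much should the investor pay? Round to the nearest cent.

Level perpetuity: PV = C / r = €115.48 / 0.136 = €849.12

€849.12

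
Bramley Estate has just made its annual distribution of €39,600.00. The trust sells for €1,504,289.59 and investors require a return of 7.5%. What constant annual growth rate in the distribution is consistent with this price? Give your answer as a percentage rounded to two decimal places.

P = D₀(1+g)/(r−g) ⇒ P(r−g) = D₀(1+g) ⇒ g(P+D₀) = P·r − D₀
g = (P·r − D₀)/(P + D₀) = (€1,504,289.59×0.075 − €39,600.00) / (€1,504,289.59 + €39,600.00) = 0.047427

4.74%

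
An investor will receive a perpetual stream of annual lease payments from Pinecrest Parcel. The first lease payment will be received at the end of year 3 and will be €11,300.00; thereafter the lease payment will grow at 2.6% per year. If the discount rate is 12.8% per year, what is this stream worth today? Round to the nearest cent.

Value at end of year 2: C₁ / (r − g) = €11,300.00 / (0.128 − 0.026) = €110,784.3137
Discount to today: PV = €110,784.3137 / (1 + 0.128)^2 = €110,784.3137 / 1.272384 = €87,068.30

€87068.30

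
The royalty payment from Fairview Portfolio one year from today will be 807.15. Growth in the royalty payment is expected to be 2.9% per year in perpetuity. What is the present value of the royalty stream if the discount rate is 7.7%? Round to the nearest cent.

Growing perpetuity: P = D₁ / (r − g) = 807.1500 / (0.077 − 0.029) = 16,815.63

16815.63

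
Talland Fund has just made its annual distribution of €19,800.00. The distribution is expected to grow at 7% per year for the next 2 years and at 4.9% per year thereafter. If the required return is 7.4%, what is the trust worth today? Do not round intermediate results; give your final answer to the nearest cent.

€864010.06

D_1 = 21186.00000
D_2 = 22669.02000
Terminal value at year 2: TV = D_2×(1+g_2)/(r−g_2) = 23779.80198/0.025 = 951192.07920
P_0 = D_1/(1+r)^1 + D_2/(1+r)^2 + TV/(1+r)^2
    = 19726.25698 + 19652.78861 + 824631.01027 = 864010.05587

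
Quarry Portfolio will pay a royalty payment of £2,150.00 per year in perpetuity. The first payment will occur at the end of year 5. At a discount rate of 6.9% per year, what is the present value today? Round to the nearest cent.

Value at end of year 4: C / r = £2,150.00 / 0.069 = £31,159.4203
Discount to today: PV = £31,159.4203 / (1 + 0.069)^4 = £31,159.4203 / 1.305903 = £23,860.45

£23860.45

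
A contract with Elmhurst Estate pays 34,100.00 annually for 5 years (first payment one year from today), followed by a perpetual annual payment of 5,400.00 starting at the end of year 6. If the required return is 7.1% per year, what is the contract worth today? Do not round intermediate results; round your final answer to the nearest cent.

PV of 5-year annuity: 34,100.00 × [1 − (1+0.071)^−5] / 0.071 = 139443.16599
Perpetuity value at year 5: 5,400.00 / 0.071 = 76056.33803
PV of perpetuity: 76056.33803 / (1+0.071)^5 = 53974.42904
Total PV = 139443.16599 + 53974.42904 = 193417.59504

193417.60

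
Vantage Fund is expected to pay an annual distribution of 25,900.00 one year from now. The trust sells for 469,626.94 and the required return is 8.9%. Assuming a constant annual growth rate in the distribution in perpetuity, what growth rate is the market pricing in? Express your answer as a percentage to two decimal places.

P = D₁/(r−g) ⇒ g = r − D₁/P = 0.089 − 25,900.00/469,626.94 = 0.033850

3.38%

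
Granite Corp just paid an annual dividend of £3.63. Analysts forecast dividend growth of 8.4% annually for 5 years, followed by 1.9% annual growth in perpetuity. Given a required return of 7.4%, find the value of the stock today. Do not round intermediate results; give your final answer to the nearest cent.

D_1 = 3.93492
D_2 = 4.26545
D_3 = 4.62375
D_4 = 5.01215
D_5 = 5.43317
Terminal value at year 5: TV = D_5×(1+g_2)/(r−g_2) = 5.53640/0.055 = 100.66176
P_0 = D_1/(1+r)^1 + D_2/(1+r)^2 + D_3/(1+r)^3 + D_4/(1+r)^4 + D_5/(1+r)^5 + TV/(1+r)^5
    = 3.66380 + 3.69791 + 3.73234 + 3.76710 + 3.80217 + 70.44386 = 89.10718

£89.11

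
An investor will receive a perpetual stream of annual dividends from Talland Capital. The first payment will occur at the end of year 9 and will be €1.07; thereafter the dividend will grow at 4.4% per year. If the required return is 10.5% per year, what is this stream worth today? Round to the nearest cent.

Value at end of year 8: C₁ / (r − g) = €1.07 / (0.105 − 0.044) = €17.5410
Discount to today: PV = €17.5410 / (1 + 0.105)^8 = €17.5410 / 2.222789 = €7.89

€7.89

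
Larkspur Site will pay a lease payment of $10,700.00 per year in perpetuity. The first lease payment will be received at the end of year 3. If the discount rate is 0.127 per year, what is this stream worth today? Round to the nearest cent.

$66333.39

Value at end of year 2: C / r = $10,700.00 / 0.127 = $84,251.9685
Discount to today: PV = $84,251.9685 / (1 + 0.127)^2 = $84,251.9685 / 1.270129 = $66,333.39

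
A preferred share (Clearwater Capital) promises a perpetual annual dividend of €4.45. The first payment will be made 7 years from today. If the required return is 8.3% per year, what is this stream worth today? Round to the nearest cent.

Value at end of year 6: C / r = €4.45 / 0.083 = €53.6145
Discount to today: PV = €53.6145 / (1 + 0.083)^6 = €53.6145 / 1.613507 = €33.23

€33.23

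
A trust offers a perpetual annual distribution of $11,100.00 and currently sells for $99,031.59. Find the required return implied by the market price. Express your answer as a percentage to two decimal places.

P = C/r ⇒ r = C/P = $11,100.00/$99,031.59 = 0.112085

11.21%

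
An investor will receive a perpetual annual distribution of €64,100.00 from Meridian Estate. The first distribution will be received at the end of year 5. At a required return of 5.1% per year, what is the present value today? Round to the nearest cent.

€1030094.31

Value at end of year 4: C / r = €64,100.00 / 0.051 = €1,256,862.7451
Discount to today: PV = €1,256,862.7451 / (1 + 0.051)^4 = €1,256,862.7451 / 1.220143 = €1,030,094.31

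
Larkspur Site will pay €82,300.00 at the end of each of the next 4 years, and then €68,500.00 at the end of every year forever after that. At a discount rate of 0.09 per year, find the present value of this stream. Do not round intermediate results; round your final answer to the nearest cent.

PV of 4-year annuity: €82,300.00 × [1 − (1+0.09)^−4] / 0.09 = 266628.94588
Perpetuity value at year 4: €68,500.00 / 0.09 = 761111.11111
PV of perpetuity: 761111.11111 / (1+0.09)^4 = 539190.29953
Total PV = 266628.94588 + 539190.29953 = 805819.24541

€805819.25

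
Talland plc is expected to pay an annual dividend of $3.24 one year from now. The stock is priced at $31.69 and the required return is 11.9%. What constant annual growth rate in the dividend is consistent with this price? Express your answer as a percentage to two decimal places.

P = D₁/(r−g) ⇒ g = r − D₁/P = 0.119 − $3.24/$31.69 = 0.016760

1.68%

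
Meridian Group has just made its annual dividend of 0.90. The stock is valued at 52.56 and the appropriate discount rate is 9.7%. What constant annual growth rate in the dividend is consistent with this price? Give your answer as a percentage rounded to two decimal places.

P = D₀(1+g)/(r−g) ⇒ P(r−g) = D₀(1+g) ⇒ g(P+D₀) = P·r − D₀
g = (P·r − D₀)/(P + D₀) = (52.56×0.097 − 0.90) / (52.56 + 0.90) = 0.078532

7.85%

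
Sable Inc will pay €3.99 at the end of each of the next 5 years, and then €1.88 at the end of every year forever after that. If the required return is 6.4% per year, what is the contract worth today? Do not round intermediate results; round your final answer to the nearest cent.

PV of 5-year annuity: €3.99 × [1 − (1+0.064)^−5] / 0.064 = 16.62601
Perpetuity value at year 5: €1.88 / 0.064 = 29.37500
PV of perpetuity: 29.37500 / (1+0.064)^5 = 21.54119
Total PV = 16.62601 + 21.54119 = 38.16720

€38.17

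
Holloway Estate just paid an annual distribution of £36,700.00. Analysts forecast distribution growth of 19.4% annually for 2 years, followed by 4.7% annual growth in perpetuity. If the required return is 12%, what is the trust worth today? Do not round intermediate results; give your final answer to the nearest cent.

£679056.83

D_1 = 43819.80000
D_2 = 52320.84120
Terminal value at year 2: TV = D_2×(1+g_2)/(r−g_2) = 54779.92074/0.073 = 750409.87310
P_0 = D_1/(1+r)^1 + D_2/(1+r)^2 + TV/(1+r)^2
    = 39124.82143 + 41709.85427 + 598222.15649 = 679056.83219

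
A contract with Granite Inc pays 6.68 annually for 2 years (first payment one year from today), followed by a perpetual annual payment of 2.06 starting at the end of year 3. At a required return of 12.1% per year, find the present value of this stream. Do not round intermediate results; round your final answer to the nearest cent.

24.82

PV of 2-year annuity: 6.68 × [1 − (1+0.121)^−2] / 0.121 = 11.27472
Perpetuity value at year 2: 2.06 / 0.121 = 17.02479
PV of perpetuity: 17.02479 / (1+0.121)^2 = 13.54786
Total PV = 11.27472 + 13.54786 = 24.82258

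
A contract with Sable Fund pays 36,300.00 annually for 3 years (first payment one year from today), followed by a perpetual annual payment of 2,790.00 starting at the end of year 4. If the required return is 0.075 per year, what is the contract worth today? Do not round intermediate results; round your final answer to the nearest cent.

PV of 3-year annuity: 36,300.00 × [1 − (1+0.075)^−3] / 0.075 = 94399.08436
Perpetuity value at year 3: 2,790.00 / 0.075 = 37200.00000
PV of perpetuity: 37200.00000 / (1+0.075)^3 = 29944.53319
Total PV = 94399.08436 + 29944.53319 = 124343.61754

124343.62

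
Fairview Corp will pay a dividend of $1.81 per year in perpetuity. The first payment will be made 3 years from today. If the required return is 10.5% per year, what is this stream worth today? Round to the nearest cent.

$14.12

Value at end of year 2: C / r = $1.81 / 0.105 = $17.2381
Discount to today: PV = $17.2381 / (1 + 0.105)^2 = $17.2381 / 1.221025 = $14.12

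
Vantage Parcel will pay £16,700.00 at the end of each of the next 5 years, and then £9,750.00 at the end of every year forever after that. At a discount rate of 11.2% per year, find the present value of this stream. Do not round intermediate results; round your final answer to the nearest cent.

PV of 5-year annuity: £16,700.00 × [1 − (1+0.112)^−5] / 0.112 = 61412.20751
Perpetuity value at year 5: £9,750.00 / 0.112 = 87053.57143
PV of perpetuity: 87053.57143 / (1+0.112)^5 = 51199.13890
Total PV = 61412.20751 + 51199.13890 = 112611.34641

£112611.35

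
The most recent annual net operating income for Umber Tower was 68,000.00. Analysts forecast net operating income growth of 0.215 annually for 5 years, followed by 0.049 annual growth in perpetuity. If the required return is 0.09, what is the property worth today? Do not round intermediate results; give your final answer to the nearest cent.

3470452.21

D_1 = 82620.00000
D_2 = 100383.30000
D_3 = 121965.70950
D_4 = 148188.33704
D_5 = 180048.82951
Terminal value at year 5: TV = D_5×(1+g_2)/(r−g_2) = 188871.22215/0.041 = 4606615.17445
P_0 = D_1/(1+r)^1 + D_2/(1+r)^2 + D_3/(1+r)^3 + D_4/(1+r)^4 + D_5/(1+r)^5 + TV/(1+r)^5
    = 75798.16514 + 84490.61527 + 94179.90601 + 104980.35395 + 117019.38536 + 2993983.78647 = 3470452.21220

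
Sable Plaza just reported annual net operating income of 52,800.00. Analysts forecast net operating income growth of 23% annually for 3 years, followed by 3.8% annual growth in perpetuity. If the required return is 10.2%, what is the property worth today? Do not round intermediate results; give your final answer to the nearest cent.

1388882.68

D_1 = 64944.00000
D_2 = 79881.12000
D_3 = 98253.77760
Terminal value at year 3: TV = D_3×(1+g_2)/(r−g_2) = 101987.42115/0.064 = 1593553.45545
P_0 = D_1/(1+r)^1 + D_2/(1+r)^2 + D_3/(1+r)^3 + TV/(1+r)^3
    = 58932.84936 + 65778.04421 + 73418.32521 + 1190753.46194 = 1388882.68072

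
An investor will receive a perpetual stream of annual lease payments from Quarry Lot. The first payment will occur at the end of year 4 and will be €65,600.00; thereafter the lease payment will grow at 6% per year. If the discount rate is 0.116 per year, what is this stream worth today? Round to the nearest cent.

Value at end of year 3: C₁ / (r − g) = €65,600.00 / (0.116 − 0.06) = €1,171,428.5714
Discount to today: PV = €1,171,428.5714 / (1 + 0.116)^3 = €1,171,428.5714 / 1.389929 = €842,797.48

€842797.48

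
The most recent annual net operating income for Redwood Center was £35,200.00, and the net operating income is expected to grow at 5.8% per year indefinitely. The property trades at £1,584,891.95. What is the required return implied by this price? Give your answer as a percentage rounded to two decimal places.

D₁ = £35,200.00 × 1.058 = £37,241.6000
P = D₁/(r − g) ⇒ r = D₁/P + g = £37,241.6000/£1,584,891.95 + 0.058 = 0.023498 + 0.058 = 0.081498

8.15%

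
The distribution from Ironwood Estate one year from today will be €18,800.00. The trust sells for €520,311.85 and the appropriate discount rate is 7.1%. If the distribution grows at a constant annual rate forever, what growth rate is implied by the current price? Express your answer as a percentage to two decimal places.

3.49%

P = D₁/(r−g) ⇒ g = r − D₁/P = 0.071 − €18,800.00/€520,311.85 = 0.034868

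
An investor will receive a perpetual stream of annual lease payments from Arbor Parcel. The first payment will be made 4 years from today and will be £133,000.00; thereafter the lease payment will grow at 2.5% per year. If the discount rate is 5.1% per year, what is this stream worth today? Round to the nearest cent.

Value at end of year 3: C₁ / (r − g) = £133,000.00 / (0.051 − 0.025) = £5,115,384.6154
Discount to today: PV = £5,115,384.6154 / (1 + 0.051)^3 = £5,115,384.6154 / 1.160936 = £4,406,260.25

£4406260.25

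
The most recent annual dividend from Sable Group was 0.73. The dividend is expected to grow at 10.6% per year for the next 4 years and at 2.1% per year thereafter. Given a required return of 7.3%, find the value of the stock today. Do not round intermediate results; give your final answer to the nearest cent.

D_1 = 0.80738
D_2 = 0.89296
D_3 = 0.98762
D_4 = 1.09230
Terminal value at year 4: TV = D_4×(1+g_2)/(r−g_2) = 1.11524/0.052 = 21.44696
P_0 = D_1/(1+r)^1 + D_2/(1+r)^2 + D_3/(1+r)^3 + D_4/(1+r)^4 + TV/(1+r)^4
    = 0.75245 + 0.77559 + 0.79945 + 0.82403 + 16.17957 = 19.33109

19.33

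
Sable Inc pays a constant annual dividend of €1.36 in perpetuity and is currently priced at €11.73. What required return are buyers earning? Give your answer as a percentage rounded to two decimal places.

P = C/r ⇒ r = C/P = €1.36/€11.73 = 0.115942

11.59%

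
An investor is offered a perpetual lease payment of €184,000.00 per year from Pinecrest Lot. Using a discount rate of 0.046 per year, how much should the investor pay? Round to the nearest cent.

€4000000.00

Level perpetuity: PV = C / r = €184,000.00 / 0.046 = €4,000,000.00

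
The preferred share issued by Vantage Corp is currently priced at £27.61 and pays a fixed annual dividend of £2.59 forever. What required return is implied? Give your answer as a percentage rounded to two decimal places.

P = C/r ⇒ r = C/P = £2.59/£27.61 = 0.093807

9.38%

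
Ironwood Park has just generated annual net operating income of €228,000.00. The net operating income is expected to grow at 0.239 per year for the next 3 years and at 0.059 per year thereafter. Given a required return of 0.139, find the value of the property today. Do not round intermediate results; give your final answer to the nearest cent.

D_1 = 282492.00000
D_2 = 350007.58800
D_3 = 433659.40153
Terminal value at year 3: TV = D_3×(1+g_2)/(r−g_2) = 459245.30622/0.08 = 5740566.32778
P_0 = D_1/(1+r)^1 + D_2/(1+r)^2 + D_3/(1+r)^3 + TV/(1+r)^3
    = 248017.55926 + 269792.58641 + 293479.38066 + 3884933.30144 = 4696222.82777

€4696222.83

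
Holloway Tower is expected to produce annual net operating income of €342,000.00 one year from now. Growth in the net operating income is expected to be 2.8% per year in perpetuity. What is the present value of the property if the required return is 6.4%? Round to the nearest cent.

Growing perpetuity: P = D₁ / (r − g) = €342,000.0000 / (0.064 − 0.028) = €9,500,000.00

€9500000.00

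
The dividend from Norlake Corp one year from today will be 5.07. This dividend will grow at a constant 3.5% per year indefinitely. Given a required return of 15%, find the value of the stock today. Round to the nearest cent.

44.09

Growing perpetuity: P = D₁ / (r − g) = 5.0700 / (0.15 − 0.035) = 44.09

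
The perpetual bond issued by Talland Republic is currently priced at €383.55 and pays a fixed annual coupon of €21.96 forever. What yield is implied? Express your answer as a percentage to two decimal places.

P = C/r ⇒ r = C/P = €21.96/€383.55 = 0.057255

5.73%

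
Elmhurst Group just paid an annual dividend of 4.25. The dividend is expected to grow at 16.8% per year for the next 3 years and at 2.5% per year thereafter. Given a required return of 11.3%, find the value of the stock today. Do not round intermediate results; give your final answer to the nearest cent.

71.26

D_1 = 4.96400
D_2 = 5.79795
D_3 = 6.77201
Terminal value at year 3: TV = D_3×(1+g_2)/(r−g_2) = 6.94131/0.088 = 78.87850
P_0 = D_1/(1+r)^1 + D_2/(1+r)^2 + D_3/(1+r)^3 + TV/(1+r)^3
    = 4.46002 + 4.68041 + 4.91170 + 57.21016 = 71.26229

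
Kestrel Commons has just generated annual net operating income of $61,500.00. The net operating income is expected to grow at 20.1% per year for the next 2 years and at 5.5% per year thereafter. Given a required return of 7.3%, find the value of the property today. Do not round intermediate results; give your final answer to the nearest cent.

$4661756.68

D_1 = 73861.50000
D_2 = 88707.66150
Terminal value at year 2: TV = D_2×(1+g_2)/(r−g_2) = 93586.58288/0.018 = 5199254.60458
P_0 = D_1/(1+r)^1 + D_2/(1+r)^2 + TV/(1+r)^2
    = 68836.43989 + 77048.05620 + 4515872.18300 = 4661756.67909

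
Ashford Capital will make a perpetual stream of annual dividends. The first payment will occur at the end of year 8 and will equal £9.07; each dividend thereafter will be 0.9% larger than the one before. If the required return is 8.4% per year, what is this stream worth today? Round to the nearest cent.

£68.76

Value at end of year 7: C₁ / (r − g) = £9.07 / (0.084 − 0.009) = £120.9333
Discount to today: PV = £120.9333 / (1 + 0.084)^7 = £120.9333 / 1.758754 = £68.76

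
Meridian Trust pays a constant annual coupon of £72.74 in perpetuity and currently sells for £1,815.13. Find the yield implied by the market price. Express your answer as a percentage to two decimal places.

P = C/r ⇒ r = C/P = £72.74/£1,815.13 = 0.040074

4.01%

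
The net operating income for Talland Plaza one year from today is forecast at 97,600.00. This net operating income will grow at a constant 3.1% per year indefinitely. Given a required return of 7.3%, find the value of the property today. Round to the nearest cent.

Growing perpetuity: P = D₁ / (r − g) = 97,600.0000 / (0.073 − 0.031) = 2,323,809.52

2323809.52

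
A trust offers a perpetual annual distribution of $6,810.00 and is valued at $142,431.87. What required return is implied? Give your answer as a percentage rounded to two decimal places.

4.78%

P = C/r ⇒ r = C/P = $6,810.00/$142,431.87 = 0.047812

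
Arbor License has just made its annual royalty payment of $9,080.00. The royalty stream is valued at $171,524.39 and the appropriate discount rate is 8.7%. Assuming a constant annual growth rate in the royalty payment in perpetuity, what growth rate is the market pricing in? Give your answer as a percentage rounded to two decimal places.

P = D₀(1+g)/(r−g) ⇒ P(r−g) = D₀(1+g) ⇒ g(P+D₀) = P·r − D₀
g = (P·r − D₀)/(P + D₀) = ($171,524.39×0.087 − $9,080.00) / ($171,524.39 + $9,080.00) = 0.032350

3.24%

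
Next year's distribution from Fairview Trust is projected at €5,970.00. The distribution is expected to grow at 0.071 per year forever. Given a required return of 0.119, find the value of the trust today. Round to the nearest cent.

Growing perpetuity: P = D₁ / (r − g) = €5,970.0000 / (0.119 − 0.071) = €124,375.00

€124375.00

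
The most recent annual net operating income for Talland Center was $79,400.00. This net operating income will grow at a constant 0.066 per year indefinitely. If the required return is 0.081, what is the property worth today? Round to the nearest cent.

D₁ = D₀ × (1 + g) = $79,400.00 × 1.066 = $84,640.4000
Growing perpetuity: P = D₁ / (r − g) = $84,640.4000 / (0.081 − 0.066) = $5,642,693.33

$5642693.33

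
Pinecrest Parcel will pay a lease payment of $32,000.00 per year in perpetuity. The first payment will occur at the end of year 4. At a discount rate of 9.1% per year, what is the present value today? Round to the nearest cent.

Value at end of year 3: C / r = $32,000.00 / 0.091 = $351,648.3516
Discount to today: PV = $351,648.3516 / (1 + 0.091)^3 = $351,648.3516 / 1.298597 = $270,791.07

$270791.07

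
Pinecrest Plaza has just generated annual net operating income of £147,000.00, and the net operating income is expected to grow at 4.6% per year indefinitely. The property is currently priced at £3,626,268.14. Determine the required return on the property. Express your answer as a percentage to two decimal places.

8.84%

D₁ = £147,000.00 × 1.046 = £153,762.0000
P = D₁/(r − g) ⇒ r = D₁/P + g = £153,762.0000/£3,626,268.14 + 0.046 = 0.042402 + 0.046 = 0.088402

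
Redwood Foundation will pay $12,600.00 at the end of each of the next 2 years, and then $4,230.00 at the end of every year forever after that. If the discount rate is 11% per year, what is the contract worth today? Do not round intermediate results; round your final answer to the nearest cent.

PV of 2-year annuity: $12,600.00 × [1 − (1+0.11)^−2] / 0.11 = 21577.79401
Perpetuity value at year 2: $4,230.00 / 0.11 = 38454.54545
PV of perpetuity: 38454.54545 / (1+0.11)^2 = 31210.57175
Total PV = 21577.79401 + 31210.57175 = 52788.36576

$52788.37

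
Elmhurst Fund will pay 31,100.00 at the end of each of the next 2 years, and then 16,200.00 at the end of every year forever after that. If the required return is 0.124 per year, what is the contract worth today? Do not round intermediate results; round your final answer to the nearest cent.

155695.19

PV of 2-year annuity: 31,100.00 × [1 − (1+0.124)^−2] / 0.124 = 52285.62202
Perpetuity value at year 2: 16,200.00 / 0.124 = 130645.16129
PV of perpetuity: 130645.16129 / (1+0.124)^2 = 103409.56397
Total PV = 52285.62202 + 103409.56397 = 155695.18599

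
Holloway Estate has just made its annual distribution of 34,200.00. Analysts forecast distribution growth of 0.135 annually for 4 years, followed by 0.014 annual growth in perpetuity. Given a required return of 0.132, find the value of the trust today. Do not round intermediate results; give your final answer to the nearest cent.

434724.73

D_1 = 38817.00000
D_2 = 44057.29500
D_3 = 50005.02982
D_4 = 56755.70885
Terminal value at year 4: TV = D_4×(1+g_2)/(r−g_2) = 57550.28878/0.118 = 487714.31166
P_0 = D_1/(1+r)^1 + D_2/(1+r)^2 + D_3/(1+r)^3 + D_4/(1+r)^4 + TV/(1+r)^4
    = 34290.63604 + 34381.51229 + 34472.62937 + 34563.98793 + 297015.96405 = 434724.72967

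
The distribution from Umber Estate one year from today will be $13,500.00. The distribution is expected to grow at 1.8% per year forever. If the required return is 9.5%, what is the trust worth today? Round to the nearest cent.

$175324.68

Growing perpetuity: P = D₁ / (r − g) = $13,500.0000 / (0.095 − 0.018) = $175,324.68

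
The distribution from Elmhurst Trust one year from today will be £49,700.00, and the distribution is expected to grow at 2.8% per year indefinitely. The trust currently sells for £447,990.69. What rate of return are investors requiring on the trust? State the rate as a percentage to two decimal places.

P = D₁/(r − g) ⇒ r = D₁/P + g = £49,700.0000/£447,990.69 + 0.028 = 0.110940 + 0.028 = 0.138940

13.89%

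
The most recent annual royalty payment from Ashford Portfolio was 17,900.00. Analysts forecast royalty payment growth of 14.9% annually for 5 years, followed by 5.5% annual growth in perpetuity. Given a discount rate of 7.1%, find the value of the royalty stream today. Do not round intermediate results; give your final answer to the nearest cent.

1788466.67

D_1 = 20567.10000
D_2 = 23631.59790
D_3 = 27152.70599
D_4 = 31198.45918
D_5 = 35847.02960
Terminal value at year 5: TV = D_5×(1+g_2)/(r−g_2) = 37818.61622/0.016 = 2363663.51404
P_0 = D_1/(1+r)^1 + D_2/(1+r)^2 + D_3/(1+r)^3 + D_4/(1+r)^4 + D_5/(1+r)^5 + TV/(1+r)^5
    = 19203.64146 + 20602.22599 + 22102.66822 + 23712.38635 + 25439.33886 + 1677406.40596 = 1788466.66683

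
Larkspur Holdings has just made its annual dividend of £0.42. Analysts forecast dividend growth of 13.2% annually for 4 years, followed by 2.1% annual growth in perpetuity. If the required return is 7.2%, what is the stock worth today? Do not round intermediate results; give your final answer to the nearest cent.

£12.38

D_1 = 0.47544
D_2 = 0.53820
D_3 = 0.60924
D_4 = 0.68966
Terminal value at year 4: TV = D_4×(1+g_2)/(r−g_2) = 0.70414/0.051 = 13.80672
P_0 = D_1/(1+r)^1 + D_2/(1+r)^2 + D_3/(1+r)^3 + D_4/(1+r)^4 + TV/(1+r)^4
    = 0.44351 + 0.46833 + 0.49454 + 0.52222 + 10.45470 = 12.38330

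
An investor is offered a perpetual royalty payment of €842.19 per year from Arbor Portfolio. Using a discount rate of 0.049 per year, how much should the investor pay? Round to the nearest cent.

Level perpetuity: PV = C / r = €842.19 / 0.049 = €17,187.55

€17187.55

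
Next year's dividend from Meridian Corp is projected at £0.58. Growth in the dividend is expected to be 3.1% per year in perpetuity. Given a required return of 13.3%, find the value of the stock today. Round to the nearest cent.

£5.69

Growing perpetuity: P = D₁ / (r − g) = £0.5800 / (0.133 − 0.031) = £5.69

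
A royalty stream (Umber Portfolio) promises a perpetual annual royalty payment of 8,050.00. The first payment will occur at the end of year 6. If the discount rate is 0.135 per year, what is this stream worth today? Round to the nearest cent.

31657.95

Value at end of year 5: C / r = 8,050.00 / 0.135 = 59,629.6296
Discount to today: PV = 59,629.6296 / (1 + 0.135)^5 = 59,629.6296 / 1.883559 = 31,657.95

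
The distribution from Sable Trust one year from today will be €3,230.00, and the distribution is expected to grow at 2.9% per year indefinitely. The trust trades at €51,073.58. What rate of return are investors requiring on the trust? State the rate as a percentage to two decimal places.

9.22%

P = D₁/(r − g) ⇒ r = D₁/P + g = €3,230.0000/€51,073.58 + 0.029 = 0.063242 + 0.029 = 0.092242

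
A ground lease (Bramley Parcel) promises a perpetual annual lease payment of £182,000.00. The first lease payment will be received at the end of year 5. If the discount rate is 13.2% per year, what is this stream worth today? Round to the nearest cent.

Value at end of year 4: C / r = £182,000.00 / 0.132 = £1,378,787.8788
Discount to today: PV = £1,378,787.8788 / (1 + 0.132)^4 = £1,378,787.8788 / 1.642047 = £839,676.02

£839676.02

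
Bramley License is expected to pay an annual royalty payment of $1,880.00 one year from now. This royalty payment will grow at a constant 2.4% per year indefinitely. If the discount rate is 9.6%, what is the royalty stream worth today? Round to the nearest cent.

$26111.11

Growing perpetuity: P = D₁ / (r − g) = $1,880.0000 / (0.096 − 0.024) = $26,111.11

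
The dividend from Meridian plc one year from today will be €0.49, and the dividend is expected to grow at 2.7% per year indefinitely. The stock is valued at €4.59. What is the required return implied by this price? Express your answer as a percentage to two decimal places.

P = D₁/(r − g) ⇒ r = D₁/P + g = €0.4900/€4.59 + 0.027 = 0.106754 + 0.027 = 0.133754

13.38%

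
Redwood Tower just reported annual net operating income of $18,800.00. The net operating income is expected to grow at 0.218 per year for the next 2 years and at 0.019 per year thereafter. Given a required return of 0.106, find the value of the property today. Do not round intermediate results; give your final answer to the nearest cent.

$310556.96

D_1 = 22898.40000
D_2 = 27890.25120
Terminal value at year 2: TV = D_2×(1+g_2)/(r−g_2) = 28420.16597/0.087 = 326668.57440
P_0 = D_1/(1+r)^1 + D_2/(1+r)^2 + TV/(1+r)^2
    = 20703.79747 + 22800.38455 + 267052.78000 = 310556.96203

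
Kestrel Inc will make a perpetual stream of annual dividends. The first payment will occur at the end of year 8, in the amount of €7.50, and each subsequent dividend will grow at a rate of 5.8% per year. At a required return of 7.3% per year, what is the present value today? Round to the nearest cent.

Value at end of year 7: C₁ / (r − g) = €7.50 / (0.073 − 0.058) = €500.0000
Discount to today: PV = €500.0000 / (1 + 0.073)^7 = €500.0000 / 1.637563 = €305.33

€305.33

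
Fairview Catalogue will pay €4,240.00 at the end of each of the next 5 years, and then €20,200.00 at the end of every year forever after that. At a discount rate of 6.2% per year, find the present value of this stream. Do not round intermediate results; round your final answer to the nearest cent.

PV of 5-year annuity: €4,240.00 × [1 − (1+0.062)^−5] / 0.062 = 17763.66493
Perpetuity value at year 5: €20,200.00 / 0.062 = 325806.45161
PV of perpetuity: 325806.45161 / (1+0.062)^5 = 241177.67059
Total PV = 17763.66493 + 241177.67059 = 258941.33552

€258941.34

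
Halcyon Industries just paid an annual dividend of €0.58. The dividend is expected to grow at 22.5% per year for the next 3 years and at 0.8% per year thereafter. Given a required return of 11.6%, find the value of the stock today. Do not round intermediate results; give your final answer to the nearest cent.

€9.26

D_1 = 0.71050
D_2 = 0.87036
D_3 = 1.06619
Terminal value at year 3: TV = D_3×(1+g_2)/(r−g_2) = 1.07472/0.108 = 9.95114
P_0 = D_1/(1+r)^1 + D_2/(1+r)^2 + D_3/(1+r)^3 + TV/(1+r)^3
    = 0.63665 + 0.69883 + 0.76709 + 7.15946 = 9.26203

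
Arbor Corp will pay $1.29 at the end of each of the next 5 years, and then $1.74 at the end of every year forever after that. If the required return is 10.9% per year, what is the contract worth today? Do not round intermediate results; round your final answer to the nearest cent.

PV of 5-year annuity: $1.29 × [1 − (1+0.109)^−5] / 0.109 = 4.77972
Perpetuity value at year 5: $1.74 / 0.109 = 15.96330
PV of perpetuity: 15.96330 / (1+0.109)^5 = 9.51623
Total PV = 4.77972 + 9.51623 = 14.29596

$14.30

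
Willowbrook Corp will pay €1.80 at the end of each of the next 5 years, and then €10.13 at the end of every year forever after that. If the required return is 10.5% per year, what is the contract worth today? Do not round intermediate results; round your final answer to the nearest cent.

PV of 5-year annuity: €1.80 × [1 − (1+0.105)^−5] / 0.105 = 6.73714
Perpetuity value at year 5: €10.13 / 0.105 = 96.47619
PV of perpetuity: 96.47619 / (1+0.105)^5 = 58.56104
Total PV = 6.73714 + 58.56104 = 65.29818

€65.30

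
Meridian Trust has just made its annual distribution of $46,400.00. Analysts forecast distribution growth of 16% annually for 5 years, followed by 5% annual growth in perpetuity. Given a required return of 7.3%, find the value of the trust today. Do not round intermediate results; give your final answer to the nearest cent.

$3422945.49

D_1 = 53824.00000
D_2 = 62435.84000
D_3 = 72425.57440
D_4 = 84013.66630
D_5 = 97455.85291
Terminal value at year 5: TV = D_5×(1+g_2)/(r−g_2) = 102328.64556/0.023 = 4449071.54601
P_0 = D_1/(1+r)^1 + D_2/(1+r)^2 + D_3/(1+r)^3 + D_4/(1+r)^4 + D_5/(1+r)^5 + TV/(1+r)^5
    = 50162.16216 + 54229.36450 + 58626.34000 + 63379.82703 + 68518.73192 + 3128029.06594 = 3422945.49155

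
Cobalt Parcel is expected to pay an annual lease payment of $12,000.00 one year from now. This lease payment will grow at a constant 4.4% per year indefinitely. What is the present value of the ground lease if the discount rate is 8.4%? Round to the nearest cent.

Growing perpetuity: P = D₁ / (r − g) = $12,000.0000 / (0.084 − 0.044) = $300,000.00

$300000.00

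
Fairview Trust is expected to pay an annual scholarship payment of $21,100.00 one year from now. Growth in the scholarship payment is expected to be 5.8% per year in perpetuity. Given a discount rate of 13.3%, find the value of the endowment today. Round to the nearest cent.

$281333.33

Growing perpetuity: P = D₁ / (r − g) = $21,100.0000 / (0.133 − 0.058) = $281,333.33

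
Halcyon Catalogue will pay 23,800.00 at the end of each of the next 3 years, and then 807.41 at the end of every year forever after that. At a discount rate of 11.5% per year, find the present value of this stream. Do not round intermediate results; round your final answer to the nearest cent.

62723.25

PV of 3-year annuity: 23,800.00 × [1 − (1+0.115)^−3] / 0.115 = 57658.34139
Perpetuity value at year 3: 807.41 / 0.115 = 7020.95652
PV of perpetuity: 7020.95652 / (1+0.115)^3 = 5064.90940
Total PV = 57658.34139 + 5064.90940 = 62723.25080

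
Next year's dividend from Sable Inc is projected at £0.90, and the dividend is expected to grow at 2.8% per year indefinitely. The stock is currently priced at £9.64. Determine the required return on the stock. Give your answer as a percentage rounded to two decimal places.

P = D₁/(r − g) ⇒ r = D₁/P + g = £0.9000/£9.64 + 0.028 = 0.093361 + 0.028 = 0.121361

12.14%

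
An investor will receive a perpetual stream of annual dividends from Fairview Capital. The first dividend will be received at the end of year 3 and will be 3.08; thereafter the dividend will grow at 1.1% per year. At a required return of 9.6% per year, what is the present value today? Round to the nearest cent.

30.17

Value at end of year 2: C₁ / (r − g) = 3.08 / (0.096 − 0.011) = 36.2353
Discount to today: PV = 36.2353 / (1 + 0.096)^2 = 36.2353 / 1.201216 = 30.17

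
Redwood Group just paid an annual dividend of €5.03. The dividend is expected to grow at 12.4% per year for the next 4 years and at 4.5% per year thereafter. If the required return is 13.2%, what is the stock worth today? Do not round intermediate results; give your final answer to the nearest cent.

D_1 = 5.65372
D_2 = 6.35478
D_3 = 7.14277
D_4 = 8.02848
Terminal value at year 4: TV = D_4×(1+g_2)/(r−g_2) = 8.38976/0.087 = 96.43402
P_0 = D_1/(1+r)^1 + D_2/(1+r)^2 + D_3/(1+r)^3 + D_4/(1+r)^4 + TV/(1+r)^4
    = 4.99445 + 4.95916 + 4.92411 + 4.88931 + 58.72791 = 78.49494

€78.49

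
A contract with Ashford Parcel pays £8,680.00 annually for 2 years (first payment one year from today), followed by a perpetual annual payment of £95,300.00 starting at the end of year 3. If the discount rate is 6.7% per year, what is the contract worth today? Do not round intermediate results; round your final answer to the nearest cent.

PV of 2-year annuity: £8,680.00 × [1 − (1+0.067)^−2] / 0.067 = 15759.09824
Perpetuity value at year 2: £95,300.00 / 0.067 = 1422388.05970
PV of perpetuity: 1422388.05970 / (1+0.067)^2 = 1249364.78060
Total PV = 15759.09824 + 1249364.78060 = 1265123.87884

£1265123.88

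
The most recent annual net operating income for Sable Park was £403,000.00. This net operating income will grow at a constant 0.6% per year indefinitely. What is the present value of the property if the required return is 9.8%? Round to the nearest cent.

D₁ = D₀ × (1 + g) = £403,000.00 × 1.006 = £405,418.0000
Growing perpetuity: P = D₁ / (r − g) = £405,418.0000 / (0.098 − 0.006) = £4,406,717.39

£4406717.39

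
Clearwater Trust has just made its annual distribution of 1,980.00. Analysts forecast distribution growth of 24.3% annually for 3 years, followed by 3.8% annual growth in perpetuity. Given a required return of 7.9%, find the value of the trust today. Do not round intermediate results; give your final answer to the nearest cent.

84570.69

D_1 = 2461.14000
D_2 = 3059.19702
D_3 = 3802.58190
Terminal value at year 3: TV = D_3×(1+g_2)/(r−g_2) = 3947.08001/0.041 = 96270.24410
P_0 = D_1/(1+r)^1 + D_2/(1+r)^2 + D_3/(1+r)^3 + TV/(1+r)^3
    = 2280.94532 + 2627.63210 + 3027.01269 + 76635.10185 = 84570.69196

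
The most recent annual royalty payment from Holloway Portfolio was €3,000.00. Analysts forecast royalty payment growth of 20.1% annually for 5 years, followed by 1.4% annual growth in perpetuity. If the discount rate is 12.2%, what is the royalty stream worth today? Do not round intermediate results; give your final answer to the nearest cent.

D_1 = 3603.00000
D_2 = 4327.20300
D_3 = 5196.97080
D_4 = 6241.56193
D_5 = 7496.11588
Terminal value at year 5: TV = D_5×(1+g_2)/(r−g_2) = 7601.06151/0.108 = 70380.19913
P_0 = D_1/(1+r)^1 + D_2/(1+r)^2 + D_3/(1+r)^3 + D_4/(1+r)^4 + D_5/(1+r)^5 + TV/(1+r)^5
    = 3211.22995 + 3437.33259 + 3679.35512 + 3938.41844 + 4215.72242 + 39580.94936 = 58063.00787

€58063.01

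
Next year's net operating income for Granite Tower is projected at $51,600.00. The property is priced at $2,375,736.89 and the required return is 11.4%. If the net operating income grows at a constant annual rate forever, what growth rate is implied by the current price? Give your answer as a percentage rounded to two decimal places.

9.23%

P = D₁/(r−g) ⇒ g = r − D₁/P = 0.114 − $51,600.00/$2,375,736.89 = 0.092280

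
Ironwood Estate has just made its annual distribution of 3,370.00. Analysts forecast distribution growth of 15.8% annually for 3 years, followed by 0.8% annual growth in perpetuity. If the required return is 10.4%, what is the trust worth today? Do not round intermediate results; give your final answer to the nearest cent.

51967.15

D_1 = 3902.46000
D_2 = 4519.04868
D_3 = 5233.05837
Terminal value at year 3: TV = D_3×(1+g_2)/(r−g_2) = 5274.92284/0.096 = 54947.11290
P_0 = D_1/(1+r)^1 + D_2/(1+r)^2 + D_3/(1+r)^3 + TV/(1+r)^3
    = 3534.83696 + 3707.73659 + 3889.09327 + 40835.47935 = 51967.14617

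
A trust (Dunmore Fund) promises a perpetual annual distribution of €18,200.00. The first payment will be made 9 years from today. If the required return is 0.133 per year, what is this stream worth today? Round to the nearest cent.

Value at end of year 8: C / r = €18,200.00 / 0.133 = €136,842.1053
Discount to today: PV = €136,842.1053 / (1 + 0.133)^8 = €136,842.1053 / 2.715434 = €50,394.19

€50394.19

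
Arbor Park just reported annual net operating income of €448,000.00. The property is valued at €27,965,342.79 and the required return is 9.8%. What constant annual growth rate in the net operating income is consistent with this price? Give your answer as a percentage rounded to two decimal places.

P = D₀(1+g)/(r−g) ⇒ P(r−g) = D₀(1+g) ⇒ g(P+D₀) = P·r − D₀
g = (P·r − D₀)/(P + D₀) = (€27,965,342.79×0.098 − €448,000.00) / (€27,965,342.79 + €448,000.00) = 0.080688

8.07%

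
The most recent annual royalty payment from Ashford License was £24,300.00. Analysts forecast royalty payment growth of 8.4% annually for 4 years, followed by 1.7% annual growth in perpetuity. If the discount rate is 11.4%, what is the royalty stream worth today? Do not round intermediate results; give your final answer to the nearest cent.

£319248.69

D_1 = 26341.20000
D_2 = 28553.86080
D_3 = 30952.38511
D_4 = 33552.38546
Terminal value at year 4: TV = D_4×(1+g_2)/(r−g_2) = 34122.77601/0.097 = 351781.19597
P_0 = D_1/(1+r)^1 + D_2/(1+r)^2 + D_3/(1+r)^3 + D_4/(1+r)^4 + TV/(1+r)^4
    = 23645.60144 + 23008.82581 + 22389.19855 + 21786.25783 + 228418.80635 = 319248.68998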